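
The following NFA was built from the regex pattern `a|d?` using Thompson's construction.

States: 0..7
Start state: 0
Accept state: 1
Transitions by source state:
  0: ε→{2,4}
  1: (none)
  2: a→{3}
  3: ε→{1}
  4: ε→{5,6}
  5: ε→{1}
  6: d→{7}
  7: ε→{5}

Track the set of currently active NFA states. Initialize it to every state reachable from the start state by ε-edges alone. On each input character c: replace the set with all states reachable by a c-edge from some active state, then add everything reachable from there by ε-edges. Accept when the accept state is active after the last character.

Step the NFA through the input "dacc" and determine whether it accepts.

Answer: REJECT

Derivation:
S₀ = ε-closure({0}) = {0,1,2,4,5,6}
'd' @ 1: {1,5,7}  (accept∈set)
'a' @ 2: {}  — dead — no transitions
rest 'cc' ignored (set empty)
end set {} — state 1 not in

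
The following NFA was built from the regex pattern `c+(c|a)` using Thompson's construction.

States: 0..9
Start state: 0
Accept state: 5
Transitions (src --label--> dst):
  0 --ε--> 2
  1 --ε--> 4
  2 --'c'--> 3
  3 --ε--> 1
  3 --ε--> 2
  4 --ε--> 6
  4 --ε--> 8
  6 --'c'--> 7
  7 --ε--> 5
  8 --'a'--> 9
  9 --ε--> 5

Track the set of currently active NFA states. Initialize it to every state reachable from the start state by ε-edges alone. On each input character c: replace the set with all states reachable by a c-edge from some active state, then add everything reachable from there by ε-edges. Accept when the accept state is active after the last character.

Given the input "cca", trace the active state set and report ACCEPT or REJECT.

initial (ε-close {0}): {0,2}
'c' @ 1: {1,2,3,4,6,8}
'c' @ 2: {1,2,3,4,5,6,7,8}  (accept∈set)
'a' @ 3: {5,9}  (accept∈set)
end set {5,9} — state 5 in

Answer: ACCEPT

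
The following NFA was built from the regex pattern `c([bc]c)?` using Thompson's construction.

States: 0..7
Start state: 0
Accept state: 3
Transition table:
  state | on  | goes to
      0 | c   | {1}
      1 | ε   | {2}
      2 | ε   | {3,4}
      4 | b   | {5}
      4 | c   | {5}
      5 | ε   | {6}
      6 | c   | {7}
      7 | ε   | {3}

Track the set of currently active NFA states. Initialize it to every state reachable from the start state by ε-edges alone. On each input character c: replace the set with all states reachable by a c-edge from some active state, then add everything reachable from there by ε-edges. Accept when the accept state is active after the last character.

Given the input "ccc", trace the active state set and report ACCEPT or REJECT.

Answer: ACCEPT

Derivation:
start: ε-closure({0}) = {0}
'c' @ 1: {1,2,3,4}  ✓accept
'c' @ 2: {5,6}
'c' @ 3: {3,7}  ✓accept
final: {3,7}; accept 3 in set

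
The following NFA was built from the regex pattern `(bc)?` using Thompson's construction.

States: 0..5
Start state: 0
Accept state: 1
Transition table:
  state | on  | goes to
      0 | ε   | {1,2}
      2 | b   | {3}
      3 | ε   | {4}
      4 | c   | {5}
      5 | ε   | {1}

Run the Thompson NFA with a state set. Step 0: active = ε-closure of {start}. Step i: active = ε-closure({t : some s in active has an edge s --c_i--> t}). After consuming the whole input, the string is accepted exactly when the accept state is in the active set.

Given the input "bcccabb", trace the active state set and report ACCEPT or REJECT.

Answer: REJECT

Trace:
start: ε-closure({0}) = {0,1,2}
'b' @ 1: {3,4}
'c' @ 2: {1,5}  ✓accept
'c' @ 3: {}  — state set empty
rest 'cabb' ignored (set empty)
final: {}; accept 1 not in set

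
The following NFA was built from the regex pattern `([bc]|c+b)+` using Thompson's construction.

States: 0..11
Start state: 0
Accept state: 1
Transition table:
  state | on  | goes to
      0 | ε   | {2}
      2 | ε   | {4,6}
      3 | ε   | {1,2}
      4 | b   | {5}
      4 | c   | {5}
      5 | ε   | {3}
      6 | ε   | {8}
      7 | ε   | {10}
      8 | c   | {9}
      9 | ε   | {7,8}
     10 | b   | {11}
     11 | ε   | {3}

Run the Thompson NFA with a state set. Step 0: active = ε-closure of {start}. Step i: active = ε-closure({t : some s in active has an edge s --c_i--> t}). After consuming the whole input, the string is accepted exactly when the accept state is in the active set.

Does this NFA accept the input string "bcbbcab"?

initial (ε-close {0}): {0,2,4,6,8}
'b' @ 1: {1,2,3,4,5,6,8}  ✓accept
'c' @ 2: {1,2,3,4,5,6,7,8,9,10}  ✓accept
'b' @ 3: {1,2,3,4,5,6,8,11}  ✓accept
'b' @ 4: {1,2,3,4,5,6,8}  ✓accept
'c' @ 5: {1,2,3,4,5,6,7,8,9,10}  ✓accept
'a' @ 6: {}  — state set empty
rest 'b' ignored (set empty)
after full input: {}  (accept=1 not in)

Answer: REJECT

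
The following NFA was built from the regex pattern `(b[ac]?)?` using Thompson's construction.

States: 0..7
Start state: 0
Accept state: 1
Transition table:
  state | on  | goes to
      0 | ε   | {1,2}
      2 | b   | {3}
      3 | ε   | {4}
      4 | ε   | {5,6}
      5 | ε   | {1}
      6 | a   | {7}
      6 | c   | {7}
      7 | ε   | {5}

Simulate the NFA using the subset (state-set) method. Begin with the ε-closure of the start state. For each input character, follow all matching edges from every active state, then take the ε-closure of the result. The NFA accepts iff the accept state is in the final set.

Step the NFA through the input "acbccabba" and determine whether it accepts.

Answer: REJECT

Steps:
initial (ε-close {0}): {0,1,2}
'a' @ 1: {}  — state set empty
rest 'cbccabba' ignored (set empty)
after full input: {}  (accept=1 not in)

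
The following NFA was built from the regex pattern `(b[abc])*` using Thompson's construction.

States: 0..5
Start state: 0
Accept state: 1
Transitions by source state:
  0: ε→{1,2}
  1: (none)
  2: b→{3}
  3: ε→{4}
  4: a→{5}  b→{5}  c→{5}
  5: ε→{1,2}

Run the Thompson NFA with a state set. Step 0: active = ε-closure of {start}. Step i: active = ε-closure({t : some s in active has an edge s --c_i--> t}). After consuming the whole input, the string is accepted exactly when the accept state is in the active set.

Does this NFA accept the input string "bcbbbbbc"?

S₀ = ε-closure({0}) = {0,1,2}
'b' @ 1: {3,4}
'c' @ 2: {1,2,5}  ✓accept
'b' @ 3: {3,4}
'b' @ 4: {1,2,5}  ✓accept
'b' @ 5: {3,4}
'b' @ 6: {1,2,5}  ✓accept
'b' @ 7: {3,4}
'c' @ 8: {1,2,5}  ✓accept
end set {1,2,5} — state 1 in

Answer: ACCEPT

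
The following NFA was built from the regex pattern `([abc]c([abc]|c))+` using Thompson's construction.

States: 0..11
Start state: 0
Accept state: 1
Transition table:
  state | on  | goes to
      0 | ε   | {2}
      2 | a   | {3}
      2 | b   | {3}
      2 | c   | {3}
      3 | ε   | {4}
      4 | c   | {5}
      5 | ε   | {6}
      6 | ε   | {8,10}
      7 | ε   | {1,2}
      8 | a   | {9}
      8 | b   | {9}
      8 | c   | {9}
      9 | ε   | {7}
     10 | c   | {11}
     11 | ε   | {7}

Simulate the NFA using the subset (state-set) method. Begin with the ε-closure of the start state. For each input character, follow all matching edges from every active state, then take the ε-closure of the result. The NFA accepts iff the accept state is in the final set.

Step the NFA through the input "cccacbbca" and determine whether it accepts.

Answer: ACCEPT

Steps:
S₀ = ε-closure({0}) = {0,2}
'c' @ 1: {3,4}
'c' @ 2: {5,6,8,10}
'c' @ 3: {1,2,7,9,11}  ✓accept
'a' @ 4: {3,4}
'c' @ 5: {5,6,8,10}
'b' @ 6: {1,2,7,9}  ✓accept
'b' @ 7: {3,4}
'c' @ 8: {5,6,8,10}
'a' @ 9: {1,2,7,9}  ✓accept
final: {1,2,7,9}; accept 1 in set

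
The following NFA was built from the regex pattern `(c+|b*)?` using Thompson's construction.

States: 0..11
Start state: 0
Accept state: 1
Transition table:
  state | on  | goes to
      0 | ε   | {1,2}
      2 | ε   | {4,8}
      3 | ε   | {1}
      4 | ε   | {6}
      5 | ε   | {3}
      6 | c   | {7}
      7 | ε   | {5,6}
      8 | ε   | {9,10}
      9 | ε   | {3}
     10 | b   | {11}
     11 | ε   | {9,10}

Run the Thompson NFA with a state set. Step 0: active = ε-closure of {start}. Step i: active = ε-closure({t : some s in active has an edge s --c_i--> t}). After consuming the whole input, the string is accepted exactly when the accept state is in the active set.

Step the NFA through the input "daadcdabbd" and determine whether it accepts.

Answer: REJECT

Derivation:
S₀ = ε-closure({0}) = {0,1,2,3,4,6,8,9,10}
'd' @ 1: {}  — dead — no transitions
rest 'aadcdabbd' ignored (set empty)
final: {}; accept 1 not in set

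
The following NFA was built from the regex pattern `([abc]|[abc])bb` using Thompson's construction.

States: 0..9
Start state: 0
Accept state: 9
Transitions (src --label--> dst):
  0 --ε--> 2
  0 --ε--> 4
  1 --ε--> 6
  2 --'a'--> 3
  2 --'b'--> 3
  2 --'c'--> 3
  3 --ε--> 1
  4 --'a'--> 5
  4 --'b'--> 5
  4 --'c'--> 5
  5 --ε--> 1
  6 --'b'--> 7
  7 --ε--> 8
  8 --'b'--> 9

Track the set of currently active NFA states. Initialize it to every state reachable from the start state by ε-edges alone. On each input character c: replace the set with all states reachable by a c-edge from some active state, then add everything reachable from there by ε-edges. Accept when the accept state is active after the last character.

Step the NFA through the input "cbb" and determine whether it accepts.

Answer: ACCEPT

Steps:
S₀ = ε-closure({0}) = {0,2,4}
'c' @ 1: {1,3,5,6}
'b' @ 2: {7,8}
'b' @ 3: {9}  [accepting]
end set {9} — state 9 in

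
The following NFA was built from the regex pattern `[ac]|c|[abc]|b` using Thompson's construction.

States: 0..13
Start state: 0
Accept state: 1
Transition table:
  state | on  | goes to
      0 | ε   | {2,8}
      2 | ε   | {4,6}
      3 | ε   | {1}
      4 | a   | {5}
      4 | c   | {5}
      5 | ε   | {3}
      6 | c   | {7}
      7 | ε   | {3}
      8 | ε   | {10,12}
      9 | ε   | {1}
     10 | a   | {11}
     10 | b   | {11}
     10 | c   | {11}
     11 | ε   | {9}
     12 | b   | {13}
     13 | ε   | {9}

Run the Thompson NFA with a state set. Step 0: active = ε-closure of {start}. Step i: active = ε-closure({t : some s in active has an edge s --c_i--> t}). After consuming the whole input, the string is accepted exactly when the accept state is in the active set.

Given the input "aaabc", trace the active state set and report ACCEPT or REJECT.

initial (ε-close {0}): {0,2,4,6,8,10,12}
'a' @ 1: {1,3,5,9,11}  (accept∈set)
'a' @ 2: {}  — no active states
rest 'abc' ignored (set empty)
final: {}; accept 1 not in set

Answer: REJECT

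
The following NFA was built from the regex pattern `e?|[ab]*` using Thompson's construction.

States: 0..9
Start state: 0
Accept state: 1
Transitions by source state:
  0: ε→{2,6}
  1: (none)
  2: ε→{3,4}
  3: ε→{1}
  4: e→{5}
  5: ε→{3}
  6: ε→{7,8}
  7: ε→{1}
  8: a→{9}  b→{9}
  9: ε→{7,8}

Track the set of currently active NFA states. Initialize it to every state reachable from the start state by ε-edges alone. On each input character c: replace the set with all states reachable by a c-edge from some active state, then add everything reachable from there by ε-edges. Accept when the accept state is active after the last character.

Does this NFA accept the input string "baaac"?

start: ε-closure({0}) = {0,1,2,3,4,6,7,8}
'b' @ 1: {1,7,8,9}  (accept∈set)
'a' @ 2: {1,7,8,9}  (accept∈set)
'a' @ 3: {1,7,8,9}  (accept∈set)
'a' @ 4: {1,7,8,9}  (accept∈set)
'c' @ 5: {}  — dead — no transitions
after full input: {}  (accept=1 not in)

Answer: REJECT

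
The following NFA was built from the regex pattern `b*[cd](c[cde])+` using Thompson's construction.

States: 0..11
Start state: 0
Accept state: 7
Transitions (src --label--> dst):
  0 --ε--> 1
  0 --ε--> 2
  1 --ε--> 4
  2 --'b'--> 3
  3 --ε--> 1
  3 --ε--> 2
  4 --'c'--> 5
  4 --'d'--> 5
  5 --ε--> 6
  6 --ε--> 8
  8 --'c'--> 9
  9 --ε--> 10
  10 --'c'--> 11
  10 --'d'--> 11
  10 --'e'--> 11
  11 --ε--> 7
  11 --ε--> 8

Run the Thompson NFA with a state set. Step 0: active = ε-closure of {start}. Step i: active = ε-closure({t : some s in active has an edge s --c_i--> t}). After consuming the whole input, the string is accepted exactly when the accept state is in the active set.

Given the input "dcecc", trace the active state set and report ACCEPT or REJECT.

S₀ = ε-closure({0}) = {0,1,2,4}
'd' @ 1: {5,6,8}
'c' @ 2: {9,10}
'e' @ 3: {7,8,11}  [accepting]
'c' @ 4: {9,10}
'c' @ 5: {7,8,11}  [accepting]
end set {7,8,11} — state 7 in

Answer: ACCEPT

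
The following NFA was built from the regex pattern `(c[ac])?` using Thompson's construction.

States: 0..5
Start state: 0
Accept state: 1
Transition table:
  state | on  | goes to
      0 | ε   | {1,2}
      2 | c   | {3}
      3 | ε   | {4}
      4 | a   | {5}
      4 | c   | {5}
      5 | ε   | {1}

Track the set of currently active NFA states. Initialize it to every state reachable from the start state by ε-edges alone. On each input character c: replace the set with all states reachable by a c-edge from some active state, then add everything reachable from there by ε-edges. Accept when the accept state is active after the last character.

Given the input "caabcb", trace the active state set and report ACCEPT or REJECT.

Answer: REJECT

Trace:
initial (ε-close {0}): {0,1,2}
'c' @ 1: {3,4}
'a' @ 2: {1,5}  (accept∈set)
'a' @ 3: {}  — dead — no transitions
rest 'bcb' ignored (set empty)
after full input: {}  (accept=1 not in)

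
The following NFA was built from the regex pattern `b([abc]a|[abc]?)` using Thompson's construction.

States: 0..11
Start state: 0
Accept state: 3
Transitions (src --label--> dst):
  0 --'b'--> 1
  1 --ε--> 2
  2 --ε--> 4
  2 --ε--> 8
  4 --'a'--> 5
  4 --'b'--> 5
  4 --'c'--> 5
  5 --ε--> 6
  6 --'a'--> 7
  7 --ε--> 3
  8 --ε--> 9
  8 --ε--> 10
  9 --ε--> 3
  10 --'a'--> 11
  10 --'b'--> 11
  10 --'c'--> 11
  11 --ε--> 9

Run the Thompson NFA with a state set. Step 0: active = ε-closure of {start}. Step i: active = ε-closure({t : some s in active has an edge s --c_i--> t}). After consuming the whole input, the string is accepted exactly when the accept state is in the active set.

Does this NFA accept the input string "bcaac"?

Answer: REJECT

Derivation:
start: ε-closure({0}) = {0}
'b' @ 1: {1,2,3,4,8,9,10}  ✓accept
'c' @ 2: {3,5,6,9,11}  ✓accept
'a' @ 3: {3,7}  ✓accept
'a' @ 4: {}  — no active states
rest 'c' ignored (set empty)
end set {} — state 3 not in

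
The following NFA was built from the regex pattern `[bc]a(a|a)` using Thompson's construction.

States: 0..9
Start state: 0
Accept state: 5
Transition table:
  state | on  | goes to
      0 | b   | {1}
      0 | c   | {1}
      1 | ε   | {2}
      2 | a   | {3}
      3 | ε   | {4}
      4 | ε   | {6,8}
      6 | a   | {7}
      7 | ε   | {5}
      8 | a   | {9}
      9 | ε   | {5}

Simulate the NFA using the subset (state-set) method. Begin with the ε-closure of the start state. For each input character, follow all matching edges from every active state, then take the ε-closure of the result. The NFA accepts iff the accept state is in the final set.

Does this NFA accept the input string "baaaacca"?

S₀ = ε-closure({0}) = {0}
'b' @ 1: {1,2}
'a' @ 2: {3,4,6,8}
'a' @ 3: {5,7,9}  (accept∈set)
'a' @ 4: {}  — dead — no transitions
rest 'acca' ignored (set empty)
after full input: {}  (accept=5 not in)

Answer: REJECT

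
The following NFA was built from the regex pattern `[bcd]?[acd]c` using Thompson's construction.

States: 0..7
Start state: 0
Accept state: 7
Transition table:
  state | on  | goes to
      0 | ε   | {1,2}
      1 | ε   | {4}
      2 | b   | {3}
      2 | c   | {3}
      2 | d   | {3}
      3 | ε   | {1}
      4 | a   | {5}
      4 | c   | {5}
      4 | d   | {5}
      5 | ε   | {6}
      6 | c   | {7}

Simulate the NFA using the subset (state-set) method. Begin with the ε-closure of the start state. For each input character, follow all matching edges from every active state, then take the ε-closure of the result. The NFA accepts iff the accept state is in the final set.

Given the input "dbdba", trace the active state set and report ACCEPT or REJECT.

Answer: REJECT

Derivation:
S₀ = ε-closure({0}) = {0,1,2,4}
'd' @ 1: {1,3,4,5,6}
'b' @ 2: {}  — dead — no transitions
rest 'dba' ignored (set empty)
end set {} — state 7 not in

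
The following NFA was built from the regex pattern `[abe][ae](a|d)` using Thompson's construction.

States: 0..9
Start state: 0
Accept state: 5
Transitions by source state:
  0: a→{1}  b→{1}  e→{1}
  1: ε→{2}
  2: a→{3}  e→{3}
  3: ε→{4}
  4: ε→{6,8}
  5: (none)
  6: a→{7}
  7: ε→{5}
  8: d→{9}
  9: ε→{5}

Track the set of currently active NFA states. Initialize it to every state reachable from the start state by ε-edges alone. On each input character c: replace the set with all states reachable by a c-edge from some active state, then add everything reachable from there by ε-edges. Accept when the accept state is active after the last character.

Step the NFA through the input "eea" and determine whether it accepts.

start: ε-closure({0}) = {0}
'e' @ 1: {1,2}
'e' @ 2: {3,4,6,8}
'a' @ 3: {5,7}  [accepting]
final: {5,7}; accept 5 in set

Answer: ACCEPT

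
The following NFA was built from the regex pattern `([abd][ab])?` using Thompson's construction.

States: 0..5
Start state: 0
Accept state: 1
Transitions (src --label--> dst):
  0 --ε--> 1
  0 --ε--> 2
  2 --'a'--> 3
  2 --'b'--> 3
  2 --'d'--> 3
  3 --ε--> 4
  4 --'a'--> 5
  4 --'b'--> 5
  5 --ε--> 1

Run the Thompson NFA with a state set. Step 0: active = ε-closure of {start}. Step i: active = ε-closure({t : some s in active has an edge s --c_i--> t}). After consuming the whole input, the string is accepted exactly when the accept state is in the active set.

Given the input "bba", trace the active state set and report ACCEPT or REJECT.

S₀ = ε-closure({0}) = {0,1,2}
'b' @ 1: {3,4}
'b' @ 2: {1,5}  [accepting]
'a' @ 3: {}  — state set empty
final: {}; accept 1 not in set

Answer: REJECT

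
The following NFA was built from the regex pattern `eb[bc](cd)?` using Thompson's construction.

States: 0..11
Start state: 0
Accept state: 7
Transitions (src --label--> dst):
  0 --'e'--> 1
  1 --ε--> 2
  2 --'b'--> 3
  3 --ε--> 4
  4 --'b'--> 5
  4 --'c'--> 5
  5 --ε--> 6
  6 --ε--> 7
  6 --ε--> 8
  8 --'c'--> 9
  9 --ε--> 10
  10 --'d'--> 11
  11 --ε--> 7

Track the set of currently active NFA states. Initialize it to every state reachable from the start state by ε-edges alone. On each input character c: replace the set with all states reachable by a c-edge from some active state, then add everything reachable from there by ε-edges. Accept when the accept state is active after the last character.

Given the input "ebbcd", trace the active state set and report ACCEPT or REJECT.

start: ε-closure({0}) = {0}
'e' @ 1: {1,2}
'b' @ 2: {3,4}
'b' @ 3: {5,6,7,8}  ✓accept
'c' @ 4: {9,10}
'd' @ 5: {7,11}  ✓accept
after full input: {7,11}  (accept=7 in)

Answer: ACCEPT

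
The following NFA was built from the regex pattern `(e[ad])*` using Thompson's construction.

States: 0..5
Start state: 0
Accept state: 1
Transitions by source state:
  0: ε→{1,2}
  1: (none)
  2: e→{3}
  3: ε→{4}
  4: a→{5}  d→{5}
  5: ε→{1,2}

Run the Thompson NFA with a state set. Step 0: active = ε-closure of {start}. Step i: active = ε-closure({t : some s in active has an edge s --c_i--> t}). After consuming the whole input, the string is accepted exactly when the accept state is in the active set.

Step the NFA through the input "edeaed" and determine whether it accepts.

Answer: ACCEPT

Trace:
initial (ε-close {0}): {0,1,2}
'e' @ 1: {3,4}
'd' @ 2: {1,2,5}  ✓accept
'e' @ 3: {3,4}
'a' @ 4: {1,2,5}  ✓accept
'e' @ 5: {3,4}
'd' @ 6: {1,2,5}  ✓accept
final: {1,2,5}; accept 1 in set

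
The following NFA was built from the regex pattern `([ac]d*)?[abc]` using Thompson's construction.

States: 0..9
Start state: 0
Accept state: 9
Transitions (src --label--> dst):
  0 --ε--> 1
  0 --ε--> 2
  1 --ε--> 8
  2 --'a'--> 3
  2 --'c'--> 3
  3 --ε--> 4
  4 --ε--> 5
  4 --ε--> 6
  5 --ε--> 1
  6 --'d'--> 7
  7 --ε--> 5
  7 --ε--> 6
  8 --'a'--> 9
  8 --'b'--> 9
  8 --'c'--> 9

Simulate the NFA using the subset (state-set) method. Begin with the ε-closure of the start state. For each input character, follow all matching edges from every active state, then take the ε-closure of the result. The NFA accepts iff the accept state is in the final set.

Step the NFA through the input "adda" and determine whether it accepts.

initial (ε-close {0}): {0,1,2,8}
'a' @ 1: {1,3,4,5,6,8,9}  [accepting]
'd' @ 2: {1,5,6,7,8}
'd' @ 3: {1,5,6,7,8}
'a' @ 4: {9}  [accepting]
after full input: {9}  (accept=9 in)

Answer: ACCEPT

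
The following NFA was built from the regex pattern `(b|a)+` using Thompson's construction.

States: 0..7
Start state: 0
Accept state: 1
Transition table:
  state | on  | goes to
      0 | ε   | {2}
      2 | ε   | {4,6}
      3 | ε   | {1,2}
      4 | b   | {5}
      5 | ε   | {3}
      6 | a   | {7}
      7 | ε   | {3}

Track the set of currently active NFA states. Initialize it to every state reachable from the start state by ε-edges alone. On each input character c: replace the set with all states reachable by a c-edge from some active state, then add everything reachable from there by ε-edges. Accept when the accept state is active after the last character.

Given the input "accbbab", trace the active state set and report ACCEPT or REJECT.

S₀ = ε-closure({0}) = {0,2,4,6}
'a' @ 1: {1,2,3,4,6,7}  ✓accept
'c' @ 2: {}  — dead — no transitions
rest 'cbbab' ignored (set empty)
end set {} — state 1 not in

Answer: REJECT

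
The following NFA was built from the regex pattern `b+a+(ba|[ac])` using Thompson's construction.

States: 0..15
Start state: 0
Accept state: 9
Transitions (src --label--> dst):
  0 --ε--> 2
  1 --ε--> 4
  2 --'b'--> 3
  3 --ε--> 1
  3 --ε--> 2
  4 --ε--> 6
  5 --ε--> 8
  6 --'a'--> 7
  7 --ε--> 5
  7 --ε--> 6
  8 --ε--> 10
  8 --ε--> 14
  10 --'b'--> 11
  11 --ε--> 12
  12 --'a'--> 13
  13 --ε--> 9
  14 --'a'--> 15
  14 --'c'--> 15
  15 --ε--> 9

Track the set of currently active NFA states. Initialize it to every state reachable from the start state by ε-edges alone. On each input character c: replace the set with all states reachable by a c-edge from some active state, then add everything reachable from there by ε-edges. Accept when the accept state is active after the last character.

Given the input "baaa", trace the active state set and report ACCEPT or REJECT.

S₀ = ε-closure({0}) = {0,2}
'b' @ 1: {1,2,3,4,6}
'a' @ 2: {5,6,7,8,10,14}
'a' @ 3: {5,6,7,8,9,10,14,15}  ✓accept
'a' @ 4: {5,6,7,8,9,10,14,15}  ✓accept
end set {5,6,7,8,9,10,14,15} — state 9 in

Answer: ACCEPT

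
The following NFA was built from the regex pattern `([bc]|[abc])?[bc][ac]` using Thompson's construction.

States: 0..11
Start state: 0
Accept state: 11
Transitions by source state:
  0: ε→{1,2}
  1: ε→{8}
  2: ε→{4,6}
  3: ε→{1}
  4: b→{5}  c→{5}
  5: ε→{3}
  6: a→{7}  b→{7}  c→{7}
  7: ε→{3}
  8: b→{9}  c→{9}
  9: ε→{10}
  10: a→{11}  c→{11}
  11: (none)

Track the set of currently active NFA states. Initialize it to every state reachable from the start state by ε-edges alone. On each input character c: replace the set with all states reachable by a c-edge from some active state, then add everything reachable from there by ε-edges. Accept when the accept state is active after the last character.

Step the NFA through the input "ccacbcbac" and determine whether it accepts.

Answer: REJECT

Steps:
start: ε-closure({0}) = {0,1,2,4,6,8}
'c' @ 1: {1,3,5,7,8,9,10}
'c' @ 2: {9,10,11}  (accept∈set)
'a' @ 3: {11}  (accept∈set)
'c' @ 4: {}  — no active states
rest 'bcbac' ignored (set empty)
after full input: {}  (accept=11 not in)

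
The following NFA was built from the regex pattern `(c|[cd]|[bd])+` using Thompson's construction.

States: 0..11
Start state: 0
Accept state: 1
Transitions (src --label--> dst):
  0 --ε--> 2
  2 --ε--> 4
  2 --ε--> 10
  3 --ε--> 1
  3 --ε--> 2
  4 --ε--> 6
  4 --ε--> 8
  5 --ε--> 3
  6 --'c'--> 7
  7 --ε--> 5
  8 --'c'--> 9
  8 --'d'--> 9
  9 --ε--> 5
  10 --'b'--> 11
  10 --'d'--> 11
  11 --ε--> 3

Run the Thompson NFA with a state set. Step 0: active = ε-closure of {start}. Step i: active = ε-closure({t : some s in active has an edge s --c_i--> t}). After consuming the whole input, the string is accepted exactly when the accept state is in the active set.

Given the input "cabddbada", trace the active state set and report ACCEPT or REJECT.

Answer: REJECT

Derivation:
initial (ε-close {0}): {0,2,4,6,8,10}
'c' @ 1: {1,2,3,4,5,6,7,8,9,10}  ✓accept
'a' @ 2: {}  — no active states
rest 'bddbada' ignored (set empty)
end set {} — state 1 not in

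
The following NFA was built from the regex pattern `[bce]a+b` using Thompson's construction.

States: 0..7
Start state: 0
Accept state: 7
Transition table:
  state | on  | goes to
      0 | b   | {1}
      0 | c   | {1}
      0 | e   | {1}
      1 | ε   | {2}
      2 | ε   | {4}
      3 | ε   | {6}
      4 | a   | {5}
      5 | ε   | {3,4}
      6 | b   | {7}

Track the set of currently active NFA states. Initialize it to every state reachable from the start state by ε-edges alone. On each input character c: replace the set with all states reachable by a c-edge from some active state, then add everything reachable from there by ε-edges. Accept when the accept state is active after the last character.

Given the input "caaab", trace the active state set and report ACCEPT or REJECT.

initial (ε-close {0}): {0}
'c' @ 1: {1,2,4}
'a' @ 2: {3,4,5,6}
'a' @ 3: {3,4,5,6}
'a' @ 4: {3,4,5,6}
'b' @ 5: {7}  (accept∈set)
end set {7} — state 7 in

Answer: ACCEPT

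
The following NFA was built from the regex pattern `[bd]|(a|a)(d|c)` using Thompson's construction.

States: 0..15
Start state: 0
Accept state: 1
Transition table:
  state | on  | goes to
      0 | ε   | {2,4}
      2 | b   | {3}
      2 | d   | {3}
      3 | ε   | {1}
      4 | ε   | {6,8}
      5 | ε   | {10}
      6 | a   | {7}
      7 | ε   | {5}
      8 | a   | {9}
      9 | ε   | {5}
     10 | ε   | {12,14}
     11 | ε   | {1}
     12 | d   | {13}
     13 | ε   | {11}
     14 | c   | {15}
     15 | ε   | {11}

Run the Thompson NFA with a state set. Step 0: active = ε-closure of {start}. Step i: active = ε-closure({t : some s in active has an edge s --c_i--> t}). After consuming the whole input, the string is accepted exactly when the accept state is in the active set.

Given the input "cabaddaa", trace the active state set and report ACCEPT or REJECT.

Answer: REJECT

Trace:
S₀ = ε-closure({0}) = {0,2,4,6,8}
'c' @ 1: {}  — no active states
rest 'abaddaa' ignored (set empty)
after full input: {}  (accept=1 not in)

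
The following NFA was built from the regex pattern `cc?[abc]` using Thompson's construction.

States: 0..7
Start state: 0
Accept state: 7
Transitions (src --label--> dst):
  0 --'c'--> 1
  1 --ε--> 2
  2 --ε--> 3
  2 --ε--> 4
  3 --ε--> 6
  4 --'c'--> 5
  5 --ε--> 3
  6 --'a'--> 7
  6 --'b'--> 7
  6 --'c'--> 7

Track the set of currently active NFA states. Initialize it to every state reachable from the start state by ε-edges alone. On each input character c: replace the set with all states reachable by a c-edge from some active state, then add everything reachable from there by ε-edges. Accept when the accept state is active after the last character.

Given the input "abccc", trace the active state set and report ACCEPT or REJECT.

initial (ε-close {0}): {0}
'a' @ 1: {}  — dead — no transitions
rest 'bccc' ignored (set empty)
after full input: {}  (accept=7 not in)

Answer: REJECT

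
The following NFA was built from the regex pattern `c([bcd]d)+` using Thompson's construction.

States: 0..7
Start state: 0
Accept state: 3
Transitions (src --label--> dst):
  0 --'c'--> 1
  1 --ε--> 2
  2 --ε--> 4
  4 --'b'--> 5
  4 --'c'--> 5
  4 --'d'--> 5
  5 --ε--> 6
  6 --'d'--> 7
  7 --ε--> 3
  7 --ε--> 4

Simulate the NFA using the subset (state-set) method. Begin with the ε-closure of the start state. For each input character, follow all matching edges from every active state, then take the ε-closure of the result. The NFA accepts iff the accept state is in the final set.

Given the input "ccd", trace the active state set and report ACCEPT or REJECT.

Answer: ACCEPT

Steps:
initial (ε-close {0}): {0}
'c' @ 1: {1,2,4}
'c' @ 2: {5,6}
'd' @ 3: {3,4,7}  [accepting]
after full input: {3,4,7}  (accept=3 in)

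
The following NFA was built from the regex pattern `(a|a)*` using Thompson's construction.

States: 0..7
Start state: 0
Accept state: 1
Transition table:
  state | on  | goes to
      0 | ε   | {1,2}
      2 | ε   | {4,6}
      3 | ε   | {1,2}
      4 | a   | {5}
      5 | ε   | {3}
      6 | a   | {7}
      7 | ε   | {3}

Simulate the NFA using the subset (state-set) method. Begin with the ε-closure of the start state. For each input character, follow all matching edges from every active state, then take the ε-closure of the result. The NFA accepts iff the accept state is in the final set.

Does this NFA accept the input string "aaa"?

initial (ε-close {0}): {0,1,2,4,6}
'a' @ 1: {1,2,3,4,5,6,7}  ✓accept
'a' @ 2: {1,2,3,4,5,6,7}  ✓accept
'a' @ 3: {1,2,3,4,5,6,7}  ✓accept
after full input: {1,2,3,4,5,6,7}  (accept=1 in)

Answer: ACCEPT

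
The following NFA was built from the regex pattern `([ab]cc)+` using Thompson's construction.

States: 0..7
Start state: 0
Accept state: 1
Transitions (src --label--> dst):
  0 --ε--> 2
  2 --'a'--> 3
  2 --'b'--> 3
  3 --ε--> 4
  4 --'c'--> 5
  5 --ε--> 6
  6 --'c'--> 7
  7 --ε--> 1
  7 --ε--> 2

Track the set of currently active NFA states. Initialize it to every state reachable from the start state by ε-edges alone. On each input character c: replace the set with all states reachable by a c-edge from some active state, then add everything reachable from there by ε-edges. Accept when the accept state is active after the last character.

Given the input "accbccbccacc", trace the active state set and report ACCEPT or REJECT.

start: ε-closure({0}) = {0,2}
'a' @ 1: {3,4}
'c' @ 2: {5,6}
'c' @ 3: {1,2,7}  (accept∈set)
'b' @ 4: {3,4}
'c' @ 5: {5,6}
'c' @ 6: {1,2,7}  (accept∈set)
'b' @ 7: {3,4}
'c' @ 8: {5,6}
'c' @ 9: {1,2,7}  (accept∈set)
'a' @ 10: {3,4}
'c' @ 11: {5,6}
'c' @ 12: {1,2,7}  (accept∈set)
final: {1,2,7}; accept 1 in set

Answer: ACCEPT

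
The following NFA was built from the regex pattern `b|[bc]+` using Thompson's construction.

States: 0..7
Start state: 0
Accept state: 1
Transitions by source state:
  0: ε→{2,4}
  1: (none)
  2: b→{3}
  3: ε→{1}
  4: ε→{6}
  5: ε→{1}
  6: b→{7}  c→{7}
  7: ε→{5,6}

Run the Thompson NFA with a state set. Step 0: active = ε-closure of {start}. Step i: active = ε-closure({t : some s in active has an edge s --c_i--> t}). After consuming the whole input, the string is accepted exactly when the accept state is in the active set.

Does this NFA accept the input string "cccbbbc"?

Answer: ACCEPT

Derivation:
S₀ = ε-closure({0}) = {0,2,4,6}
'c' @ 1: {1,5,6,7}  [accepting]
'c' @ 2: {1,5,6,7}  [accepting]
'c' @ 3: {1,5,6,7}  [accepting]
'b' @ 4: {1,5,6,7}  [accepting]
'b' @ 5: {1,5,6,7}  [accepting]
'b' @ 6: {1,5,6,7}  [accepting]
'c' @ 7: {1,5,6,7}  [accepting]
end set {1,5,6,7} — state 1 in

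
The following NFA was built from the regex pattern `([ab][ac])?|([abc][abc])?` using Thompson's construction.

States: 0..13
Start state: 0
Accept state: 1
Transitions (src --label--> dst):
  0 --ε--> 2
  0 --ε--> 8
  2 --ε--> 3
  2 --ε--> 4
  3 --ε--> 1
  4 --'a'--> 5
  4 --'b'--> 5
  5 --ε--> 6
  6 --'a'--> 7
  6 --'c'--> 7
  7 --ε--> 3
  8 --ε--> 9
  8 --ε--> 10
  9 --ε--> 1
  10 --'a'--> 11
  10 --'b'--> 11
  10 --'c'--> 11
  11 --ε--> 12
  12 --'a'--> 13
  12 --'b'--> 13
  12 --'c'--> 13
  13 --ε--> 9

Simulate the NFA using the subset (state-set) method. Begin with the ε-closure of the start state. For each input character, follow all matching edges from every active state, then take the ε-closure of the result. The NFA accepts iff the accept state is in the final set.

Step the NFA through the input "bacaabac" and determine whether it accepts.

initial (ε-close {0}): {0,1,2,3,4,8,9,10}
'b' @ 1: {5,6,11,12}
'a' @ 2: {1,3,7,9,13}  (accept∈set)
'c' @ 3: {}  — dead — no transitions
rest 'aabac' ignored (set empty)
final: {}; accept 1 not in set

Answer: REJECT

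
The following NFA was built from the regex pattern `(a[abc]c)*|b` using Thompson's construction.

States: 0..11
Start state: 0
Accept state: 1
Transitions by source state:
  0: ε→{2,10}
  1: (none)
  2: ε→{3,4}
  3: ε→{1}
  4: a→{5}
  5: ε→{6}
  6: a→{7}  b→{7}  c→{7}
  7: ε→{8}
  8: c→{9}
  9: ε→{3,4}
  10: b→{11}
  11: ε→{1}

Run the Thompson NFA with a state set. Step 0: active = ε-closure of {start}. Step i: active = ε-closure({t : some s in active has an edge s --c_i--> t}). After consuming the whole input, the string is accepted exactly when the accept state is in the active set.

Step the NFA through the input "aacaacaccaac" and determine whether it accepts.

S₀ = ε-closure({0}) = {0,1,2,3,4,10}
'a' @ 1: {5,6}
'a' @ 2: {7,8}
'c' @ 3: {1,3,4,9}  ✓accept
'a' @ 4: {5,6}
'a' @ 5: {7,8}
'c' @ 6: {1,3,4,9}  ✓accept
'a' @ 7: {5,6}
'c' @ 8: {7,8}
'c' @ 9: {1,3,4,9}  ✓accept
'a' @ 10: {5,6}
'a' @ 11: {7,8}
'c' @ 12: {1,3,4,9}  ✓accept
after full input: {1,3,4,9}  (accept=1 in)

Answer: ACCEPT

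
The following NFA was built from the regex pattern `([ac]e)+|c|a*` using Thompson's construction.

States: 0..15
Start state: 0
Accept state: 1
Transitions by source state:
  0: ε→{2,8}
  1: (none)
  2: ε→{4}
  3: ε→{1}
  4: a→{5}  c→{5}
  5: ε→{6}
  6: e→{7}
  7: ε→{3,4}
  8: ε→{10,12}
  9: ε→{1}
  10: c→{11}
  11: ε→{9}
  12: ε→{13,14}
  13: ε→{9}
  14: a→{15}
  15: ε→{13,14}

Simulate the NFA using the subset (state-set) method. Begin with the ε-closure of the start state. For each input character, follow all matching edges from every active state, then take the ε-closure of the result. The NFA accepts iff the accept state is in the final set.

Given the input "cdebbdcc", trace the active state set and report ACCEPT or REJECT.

start: ε-closure({0}) = {0,1,2,4,8,9,10,12,13,14}
'c' @ 1: {1,5,6,9,11}  ✓accept
'd' @ 2: {}  — dead — no transitions
rest 'ebbdcc' ignored (set empty)
final: {}; accept 1 not in set

Answer: REJECT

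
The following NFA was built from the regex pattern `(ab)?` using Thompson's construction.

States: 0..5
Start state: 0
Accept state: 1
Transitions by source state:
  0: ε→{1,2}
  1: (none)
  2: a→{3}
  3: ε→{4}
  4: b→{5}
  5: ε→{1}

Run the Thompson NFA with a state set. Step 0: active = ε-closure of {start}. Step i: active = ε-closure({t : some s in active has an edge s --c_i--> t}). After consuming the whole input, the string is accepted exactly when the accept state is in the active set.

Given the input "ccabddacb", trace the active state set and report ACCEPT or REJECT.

start: ε-closure({0}) = {0,1,2}
'c' @ 1: {}  — dead — no transitions
rest 'cabddacb' ignored (set empty)
final: {}; accept 1 not in set

Answer: REJECT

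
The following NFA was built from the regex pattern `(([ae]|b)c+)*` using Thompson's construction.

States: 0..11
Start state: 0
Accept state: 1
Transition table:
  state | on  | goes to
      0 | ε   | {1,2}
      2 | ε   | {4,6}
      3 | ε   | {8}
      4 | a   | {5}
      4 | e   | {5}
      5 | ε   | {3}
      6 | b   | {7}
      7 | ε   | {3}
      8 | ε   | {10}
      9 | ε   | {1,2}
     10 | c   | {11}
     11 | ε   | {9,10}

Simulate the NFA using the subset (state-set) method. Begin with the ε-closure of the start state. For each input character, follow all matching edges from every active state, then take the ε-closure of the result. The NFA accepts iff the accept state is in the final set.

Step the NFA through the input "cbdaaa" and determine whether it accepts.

start: ε-closure({0}) = {0,1,2,4,6}
'c' @ 1: {}  — no active states
rest 'bdaaa' ignored (set empty)
after full input: {}  (accept=1 not in)

Answer: REJECT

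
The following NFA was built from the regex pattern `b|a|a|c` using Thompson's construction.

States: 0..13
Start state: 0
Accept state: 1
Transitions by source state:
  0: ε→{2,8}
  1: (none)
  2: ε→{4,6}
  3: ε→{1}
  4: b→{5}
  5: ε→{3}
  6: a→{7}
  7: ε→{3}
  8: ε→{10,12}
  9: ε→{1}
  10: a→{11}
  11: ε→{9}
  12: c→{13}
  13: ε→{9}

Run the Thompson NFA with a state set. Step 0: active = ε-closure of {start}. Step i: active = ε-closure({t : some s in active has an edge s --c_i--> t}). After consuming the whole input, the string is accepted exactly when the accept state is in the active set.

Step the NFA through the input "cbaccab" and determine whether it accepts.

initial (ε-close {0}): {0,2,4,6,8,10,12}
'c' @ 1: {1,9,13}  ✓accept
'b' @ 2: {}  — dead — no transitions
rest 'accab' ignored (set empty)
final: {}; accept 1 not in set

Answer: REJECT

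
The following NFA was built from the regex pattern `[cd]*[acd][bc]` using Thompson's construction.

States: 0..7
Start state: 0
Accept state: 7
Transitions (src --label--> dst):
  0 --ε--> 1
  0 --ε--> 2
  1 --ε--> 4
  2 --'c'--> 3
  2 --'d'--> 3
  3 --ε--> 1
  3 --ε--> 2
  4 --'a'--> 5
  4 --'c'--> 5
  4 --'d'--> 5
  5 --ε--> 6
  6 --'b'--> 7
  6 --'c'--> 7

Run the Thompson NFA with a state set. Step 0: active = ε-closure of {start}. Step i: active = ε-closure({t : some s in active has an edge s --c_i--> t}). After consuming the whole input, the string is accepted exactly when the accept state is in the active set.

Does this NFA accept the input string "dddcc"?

Answer: ACCEPT

Derivation:
S₀ = ε-closure({0}) = {0,1,2,4}
'd' @ 1: {1,2,3,4,5,6}
'd' @ 2: {1,2,3,4,5,6}
'd' @ 3: {1,2,3,4,5,6}
'c' @ 4: {1,2,3,4,5,6,7}  ✓accept
'c' @ 5: {1,2,3,4,5,6,7}  ✓accept
final: {1,2,3,4,5,6,7}; accept 7 in set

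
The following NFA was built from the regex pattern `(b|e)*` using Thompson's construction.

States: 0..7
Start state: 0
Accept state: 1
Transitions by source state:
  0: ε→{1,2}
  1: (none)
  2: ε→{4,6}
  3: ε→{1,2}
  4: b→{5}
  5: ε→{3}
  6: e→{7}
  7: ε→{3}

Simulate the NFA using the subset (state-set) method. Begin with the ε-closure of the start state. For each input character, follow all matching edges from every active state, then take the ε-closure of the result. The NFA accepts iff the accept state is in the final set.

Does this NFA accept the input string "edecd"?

S₀ = ε-closure({0}) = {0,1,2,4,6}
'e' @ 1: {1,2,3,4,6,7}  [accepting]
'd' @ 2: {}  — no active states
rest 'ecd' ignored (set empty)
final: {}; accept 1 not in set

Answer: REJECT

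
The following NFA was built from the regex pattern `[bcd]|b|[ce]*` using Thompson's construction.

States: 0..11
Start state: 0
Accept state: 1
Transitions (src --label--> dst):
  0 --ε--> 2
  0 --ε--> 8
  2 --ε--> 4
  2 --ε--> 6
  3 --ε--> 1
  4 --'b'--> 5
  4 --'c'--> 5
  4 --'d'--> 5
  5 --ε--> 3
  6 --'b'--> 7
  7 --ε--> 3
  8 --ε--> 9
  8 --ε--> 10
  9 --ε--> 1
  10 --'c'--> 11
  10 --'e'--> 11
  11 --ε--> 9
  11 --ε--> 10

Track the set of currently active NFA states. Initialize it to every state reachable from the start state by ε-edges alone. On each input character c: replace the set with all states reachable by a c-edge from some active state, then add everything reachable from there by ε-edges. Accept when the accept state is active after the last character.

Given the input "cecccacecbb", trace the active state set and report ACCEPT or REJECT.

Answer: REJECT

Derivation:
initial (ε-close {0}): {0,1,2,4,6,8,9,10}
'c' @ 1: {1,3,5,9,10,11}  [accepting]
'e' @ 2: {1,9,10,11}  [accepting]
'c' @ 3: {1,9,10,11}  [accepting]
'c' @ 4: {1,9,10,11}  [accepting]
'c' @ 5: {1,9,10,11}  [accepting]
'a' @ 6: {}  — no active states
rest 'cecbb' ignored (set empty)
final: {}; accept 1 not in set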